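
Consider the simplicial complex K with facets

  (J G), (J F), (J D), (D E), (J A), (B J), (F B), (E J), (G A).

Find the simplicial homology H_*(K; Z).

H_0 = Z,  H_1 = Z^3.

Fix the vertex order A < B < D < E < F < G < J and write every simplex with vertices in increasing order. Then dim K = 1 and the simplices of K are:

  0-simplices (7): A, B, D, E, F, G, J
  1-simplices (9): AG, AJ, BF, BJ, DE, DJ, EJ, FJ, GJ

Hence C_0 ≅ Z^7, C_1 ≅ Z^9.

∂_1: C_1 → C_0 sends each edge [p,q] (with p < q) to q − p. For instance
  ∂AJ = J − A.
The 7×9 boundary matrix has rank 6 and Smith normal form diag(1,1,1,1,1,1).

Now H_k = ker ∂_k / im ∂_{k+1}, so:

  H_0: rank C_0 − rank ∂_1 = 7 − 6 = 1, and the invariant factors of ∂_1 are all 1, so H_0 = Z.
  H_1: rank ker ∂_1 − rank ∂_2 = (9 − 6) − 0 = 3, and there is no ∂_2, so H_1 = Z^3.

(K is a triangulation of a wedge of 3 circles.)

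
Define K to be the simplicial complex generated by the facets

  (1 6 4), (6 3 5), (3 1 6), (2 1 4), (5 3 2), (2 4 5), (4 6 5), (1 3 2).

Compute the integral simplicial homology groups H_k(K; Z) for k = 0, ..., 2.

H_0 ≅ Z,  H_1 = 0,  H_2 ≅ Z.

K has 6 vertices, 12 edges, 8 triangles.
rank ∂_0 = 0, rank ∂_1 = 5 ⇒ b_0 = 6 − 0 − 5 = 1; all invariant factors of ∂_1 are 1 so no torsion. So H_0 = Z.
rank ∂_1 = 5, rank ∂_2 = 7 ⇒ b_1 = 12 − 5 − 7 = 0; all invariant factors of ∂_2 are 1 so no torsion. So H_1 = 0.
rank ∂_2 = 7, rank ∂_3 = 0 ⇒ b_2 = 8 − 7 − 0 = 1. So H_2 = Z.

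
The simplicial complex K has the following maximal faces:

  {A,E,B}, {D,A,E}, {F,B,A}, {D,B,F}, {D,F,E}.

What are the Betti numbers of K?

Order the vertices as A < B < D < E < F. Listing each simplex with vertices in this order, K has dimension 2 with simplices:

  0-simplices (5): A, B, D, E, F
  1-simplices (10): AB, AD, AE, AF, BD, BE, BF, DE, DF, EF
  2-simplices (5): ABE, ABF, ADE, BDF, DEF

giving chain groups C_0 ≅ Z^5, C_1 ≅ Z^10, C_2 ≅ Z^5.

∂_1: C_1 → C_0 maps an edge to its endpoints' difference, ∂[p,q] = q − p. For instance
  ∂AD = D − A.
As a 5×10 matrix over Z this has rank 4, with invariant factors (1,1,1,1).

The boundary map ∂_2: C_2 → C_1 sends each 2-simplex [p,q,r] to [q,r] − [p,r] + [p,q]. For instance
  ∂BDF = DF − BF + BD,
  ∂ABF = BF − AF + AB.
The resulting 10×5 matrix has rank 5, and its Smith normal form has invariant factors (1,1,1,1,1).

From H_k ≅ ker(∂_k) / im(∂_{k+1}) we obtain:

  H_0: rank C_0 − rank ∂_1 = 5 − 4 = 1, and the invariant factors of ∂_1 are all 1, so H_0 = Z.
  H_1: rank ker ∂_1 − rank ∂_2 = (10 − 4) − 5 = 1, and the invariant factors of ∂_2 are all 1, so H_1 = Z.
  H_2: rank ker ∂_2 − rank ∂_3 = (5 − 5) − 0 = 0, and there is no ∂_3, so H_2 = 0.

Hence the Betti numbers are b_0 = 1, b_1 = 1, b_2 = 0.

b_0 = 1, b_1 = 1, b_2 = 0.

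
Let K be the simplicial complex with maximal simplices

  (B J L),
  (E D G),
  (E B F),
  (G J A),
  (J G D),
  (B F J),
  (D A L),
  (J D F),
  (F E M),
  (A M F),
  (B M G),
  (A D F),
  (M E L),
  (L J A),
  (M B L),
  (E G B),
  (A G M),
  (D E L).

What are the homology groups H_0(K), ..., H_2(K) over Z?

We work with the vertex ordering A < B < D < E < F < G < J < L < M. The simplices of K, each written with vertices in increasing order, are:

  0-simplices (9): A, B, D, E, F, G, J, L, M
  1-simplices (27): AD, AF, AG, AJ, AL, AM, BE, BF, BG, BJ, BL, BM, DE, DF, DG, DJ, DL, EF, EG, EL, EM, FJ, FM, GJ, GM, JL, LM
  2-simplices (18): ADF, ADL, AFM, AGJ, AGM, AJL, BEF, BEG, BFJ, BGM, BJL, BLM, DEG, DEL, DFJ, DGJ, EFM, ELM

Hence C_0 ≅ Z^9, C_1 ≅ Z^27, C_2 ≅ Z^18.

Boundary ∂_1: C_1 → C_0 is given by ∂[p,q] = [q] − [p]. For instance
  ∂EF = F − E.
As a 9×27 matrix over Z this has rank 8, with invariant factors (1,1,1,1,1,1,1,1).

∂_2: C_2 → C_1 maps a triangle to the signed sum of its edges. For instance
  ∂EFM = FM − EM + EF,
  ∂BEG = EG − BG + BE.
This gives a 27×18 integer matrix of rank 18; reducing to Smith normal form yields diagonal entries (1,1,1,1,1,1,1,1,1,1,1,1,1,1,1,1,1,2).

Reading off H_k = ker ∂_k / im ∂_{k+1}:

  H_0: rank C_0 − rank ∂_1 = 9 − 8 = 1, and the invariant factors of ∂_1 are all 1, so H_0 = Z.
  H_1: rank ker ∂_1 − rank ∂_2 = (27 − 8) − 18 = 1, and ∂_2 has invariant factor 2 > 1, so H_1 = Z × Z/2.
  H_2: rank ker ∂_2 − rank ∂_3 = (18 − 18) − 0 = 0, and there is no ∂_3, so H_2 = 0.

H_0 ≅ Z,  H_1 ≅ Z × Z/2,  H_2 = 0.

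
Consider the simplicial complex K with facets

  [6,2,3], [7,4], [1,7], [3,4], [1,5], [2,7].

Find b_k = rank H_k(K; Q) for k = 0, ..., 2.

Order the vertices as 1 < 2 < 3 < 4 < 5 < 6 < 7. Listing each simplex with vertices in this order, K has dimension 2 with simplices:

  0-simplices (7): [1], [2], [3], [4], [5], [6], [7]
  1-simplices (8): [1,5], [1,7], [2,3], [2,6], [2,7], [3,4], [3,6], [4,7]
  2-simplices (1): [2,3,6]

giving chain groups C_0 ≅ Z^7, C_1 ≅ Z^8, C_2 ≅ Z^1.

Boundary ∂_1: C_1 → C_0 is given by ∂[p,q] = [q] − [p]. For instance
  ∂[2,7] = [7] − [2].
The 7×8 boundary matrix has rank 6 and Smith normal form diag(1,1,1,1,1,1).

The boundary map ∂_2: C_2 → C_1 sends each 2-simplex [p,q,r] to [q,r] − [p,r] + [p,q]. For instance
  ∂[2,3,6] = [3,6] − [2,6] + [2,3].
The 8×1 boundary matrix has rank 1 and Smith normal form diag(1).

Now H_k = ker ∂_k / im ∂_{k+1}, so:

  H_0: rank C_0 − rank ∂_1 = 7 − 6 = 1, and the invariant factors of ∂_1 are all 1, so H_0 ≅ Z.
  H_1: rank ker ∂_1 − rank ∂_2 = (8 − 6) − 1 = 1, and the invariant factors of ∂_2 are all 1, so H_1 ≅ Z.
  H_2: rank ker ∂_2 − rank ∂_3 = (1 − 1) − 0 = 0, and there is no ∂_3, so H_2 ≅ 0.

Hence the Betti numbers are b_0 = 1, b_1 = 1, b_2 = 0.

b_0 = 1, b_1 = 1, b_2 = 0.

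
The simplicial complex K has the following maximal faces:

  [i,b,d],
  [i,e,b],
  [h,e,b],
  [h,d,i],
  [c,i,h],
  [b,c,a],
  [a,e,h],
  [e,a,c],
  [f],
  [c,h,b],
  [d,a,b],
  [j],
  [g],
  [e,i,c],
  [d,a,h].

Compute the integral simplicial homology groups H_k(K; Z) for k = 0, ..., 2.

H_0 ≅ Z^4,  H_1 ≅ Z/2,  H_2 = 0.

Take the total order a < b < c < d < e < f < g < h < i < j on the vertex set. Then K (dimension 2) consists of the simplices:

  0-simplices (10): a, b, c, d, e, f, g, h, i, j
  1-simplices (18): ab, ac, ad, ae, ah, bc, bd, be, bh, bi, ce, ch, ci, dh, di, eh, ei, hi
  2-simplices (12): abc, abd, ace, adh, aeh, bch, bdi, beh, bei, cei, chi, dhi

Hence C_0 ≅ Z^10, C_1 ≅ Z^18, C_2 ≅ Z^12.

The boundary map ∂_1: C_1 → C_0 maps an edge to its endpoints' difference, ∂[p,q] = q − p. For instance
  ∂ci = i − c.
This gives a 10×18 integer matrix of rank 6; reducing to Smith normal form yields diagonal entries (1,1,1,1,1,1).

∂_2: C_2 → C_1 acts by ∂[p,q,r] = [q,r] − [p,r] + [p,q]. For instance
  ∂adh = dh − ah + ad,
  ∂abc = bc − ac + ab.
As a 18×12 matrix over Z this has rank 12, with invariant factors (1,1,1,1,1,1,1,1,1,1,1,2).

Computing H_k = (kernel of ∂_k) / (image of ∂_{k+1}):

  H_0: rank C_0 − rank ∂_1 = 10 − 6 = 4, and the invariant factors of ∂_1 are all 1, so H_0 ≅ Z^4.
  H_1: rank ker ∂_1 − rank ∂_2 = (18 − 6) − 12 = 0, and ∂_2 has invariant factor 2 > 1, so H_1 ≅ Z/2.
  H_2: rank ker ∂_2 − rank ∂_3 = (12 − 12) − 0 = 0, and there is no ∂_3, so H_2 ≅ 0.

As a check, the Euler characteristic is 10 − 18 + 12 = 4, which agrees with 4 − 0 + 0 = 4.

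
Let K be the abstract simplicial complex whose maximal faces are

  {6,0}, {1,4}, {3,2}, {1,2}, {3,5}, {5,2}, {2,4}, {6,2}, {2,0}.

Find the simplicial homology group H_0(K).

H_0 ≅ Z.

Order the vertices as 0 < 1 < 2 < 3 < 4 < 5 < 6. Listing each simplex with vertices in this order, K has dimension 1 with simplices:

  0-simplices (7): [0], [1], [2], [3], [4], [5], [6]
  1-simplices (9): [0,2], [0,6], [1,2], [1,4], [2,3], [2,4], [2,5], [2,6], [3,5]

Hence C_0 ≅ Z^7, C_1 ≅ Z^9.

∂_1: C_1 → C_0 is given by ∂[p,q] = [q] − [p]. For instance
  ∂[2,5] = [5] − [2].
This gives a 7×9 integer matrix of rank 6; reducing to Smith normal form yields diagonal entries (1,1,1,1,1,1).

From H_k ≅ ker(∂_k) / im(∂_{k+1}) we obtain:

  H_0: rank C_0 − rank ∂_1 = 7 − 6 = 1, and the invariant factors of ∂_1 are all 1, so H_0 = Z.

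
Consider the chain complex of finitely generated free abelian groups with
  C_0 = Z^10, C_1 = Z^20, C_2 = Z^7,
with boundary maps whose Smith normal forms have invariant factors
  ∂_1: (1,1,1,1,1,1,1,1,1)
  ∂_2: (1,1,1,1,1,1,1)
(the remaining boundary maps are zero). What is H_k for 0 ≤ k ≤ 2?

H_0 ≅ Z,  H_1 ≅ Z^4,  H_2 = 0.

H_0: b_0 = 10 − 0 − 9 = 1; torsion from ∂_1 factors > 1: none. So H_0 ≅ Z.
H_1: b_1 = 20 − 9 − 7 = 4; torsion from ∂_2 factors > 1: none. So H_1 ≅ Z^4.
H_2: b_2 = 7 − 7 − 0 = 0; torsion from ∂_3 factors > 1: none. So H_2 ≅ 0.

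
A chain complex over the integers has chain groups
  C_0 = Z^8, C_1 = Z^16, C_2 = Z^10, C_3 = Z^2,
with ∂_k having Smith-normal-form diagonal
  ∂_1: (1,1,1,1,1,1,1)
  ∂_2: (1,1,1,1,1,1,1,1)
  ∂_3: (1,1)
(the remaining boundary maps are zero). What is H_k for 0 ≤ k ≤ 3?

H_0 = Z,  H_1 = Z,  H_2 = 0,  H_3 = 0.

H_0: b_0 = 8 − 0 − 7 = 1; torsion from ∂_1 factors > 1: none. So H_0 = Z.
H_1: b_1 = 16 − 7 − 8 = 1; torsion from ∂_2 factors > 1: none. So H_1 = Z.
H_2: b_2 = 10 − 8 − 2 = 0; torsion from ∂_3 factors > 1: none. So H_2 = 0.
H_3: b_3 = 2 − 2 − 0 = 0; torsion from ∂_4 factors > 1: none. So H_3 = 0.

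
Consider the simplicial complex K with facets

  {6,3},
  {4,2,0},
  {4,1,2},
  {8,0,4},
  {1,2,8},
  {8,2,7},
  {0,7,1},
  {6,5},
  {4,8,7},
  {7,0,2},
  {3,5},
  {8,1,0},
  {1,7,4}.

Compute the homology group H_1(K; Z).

Order the vertices as 0 < 1 < 2 < 3 < 4 < 5 < 6 < 7 < 8. Listing each simplex with vertices in this order, K has dimension 2 with simplices:

  0-simplices (9): [0], [1], [2], [3], [4], [5], [6], [7], [8]
  1-simplices (18): [0,1], [0,2], [0,4], [0,7], [0,8], [1,2], [1,4], [1,7], [1,8], [2,4], [2,7], [2,8], [3,5], [3,6], [4,7], [4,8], [5,6], [7,8]
  2-simplices (10): [0,1,7], [0,1,8], [0,2,4], [0,2,7], [0,4,8], [1,2,4], [1,2,8], [1,4,7], [2,7,8], [4,7,8]

Hence C_0 ≅ Z^9, C_1 ≅ Z^18, C_2 ≅ Z^10.

∂_1: C_1 → C_0 is given by ∂[p,q] = [q] − [p]. For instance
  ∂[0,4] = [4] − [0].
As a 9×18 matrix over Z this has rank 7, with invariant factors (1,1,1,1,1,1,1).

Boundary ∂_2: C_2 → C_1 acts by ∂[p,q,r] = [q,r] − [p,r] + [p,q]. For instance
  ∂[2,7,8] = [7,8] − [2,8] + [2,7],
  ∂[0,2,4] = [2,4] − [0,4] + [0,2].
This gives a 18×10 integer matrix of rank 10; reducing to Smith normal form yields diagonal entries (1,1,1,1,1,1,1,1,1,2).

Computing H_k = (kernel of ∂_k) / (image of ∂_{k+1}):

  H_1: rank ker ∂_1 − rank ∂_2 = (18 − 7) − 10 = 1, and ∂_2 has invariant factor 2 > 1, so H_1 = Z ⊕ Z/2Z.

H_1 = Z ⊕ Z/2Z.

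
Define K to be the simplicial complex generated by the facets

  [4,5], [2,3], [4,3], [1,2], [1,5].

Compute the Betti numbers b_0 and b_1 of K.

We work with the vertex ordering 1 < 2 < 3 < 4 < 5. The simplices of K, each written with vertices in increasing order, are:

  0-simplices (5): [1], [2], [3], [4], [5]
  1-simplices (5): [1,2], [1,5], [2,3], [3,4], [4,5]

Hence C_0 ≅ Z^5, C_1 ≅ Z^5.

Boundary ∂_1: C_1 → C_0 sends each edge [p,q] (with p < q) to q − p. For instance
  ∂[3,4] = [4] − [3].
The resulting 5×5 matrix has rank 4, and its Smith normal form has invariant factors (1,1,1,1).

Now H_k = ker ∂_k / im ∂_{k+1}, so:

  H_0: rank C_0 − rank ∂_1 = 5 − 4 = 1, and the invariant factors of ∂_1 are all 1, so H_0 ≅ Z.
  H_1: rank ker ∂_1 − rank ∂_2 = (5 − 4) − 0 = 1, and there is no ∂_2, so H_1 ≅ Z.

Hence the Betti numbers are b_0 = 1, b_1 = 1.

b_0 = 1, b_1 = 1.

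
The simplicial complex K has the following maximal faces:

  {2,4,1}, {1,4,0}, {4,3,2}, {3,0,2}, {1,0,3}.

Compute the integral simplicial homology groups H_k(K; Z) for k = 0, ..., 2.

Fix the vertex order 0 < 1 < 2 < 3 < 4 and write every simplex with vertices in increasing order. Then dim K = 2 and the simplices of K are:

  0-simplices (5): [0], [1], [2], [3], [4]
  1-simplices (10): [0,1], [0,2], [0,3], [0,4], [1,2], [1,3], [1,4], [2,3], [2,4], [3,4]
  2-simplices (5): [0,1,3], [0,1,4], [0,2,3], [1,2,4], [2,3,4]

so the chain groups are C_0 ≅ Z^5, C_1 ≅ Z^10, C_2 ≅ Z^5.

Boundary ∂_1: C_1 → C_0 is given by ∂[p,q] = [q] − [p]. For instance
  ∂[1,4] = [4] − [1].
As a 5×10 matrix over Z this has rank 4, with invariant factors (1,1,1,1).

∂_2: C_2 → C_1 maps a triangle to the signed sum of its edges. For instance
  ∂[0,2,3] = [2,3] − [0,3] + [0,2],
  ∂[1,2,4] = [2,4] − [1,4] + [1,2].
This gives a 10×5 integer matrix of rank 5; reducing to Smith normal form yields diagonal entries (1,1,1,1,1).

From H_k ≅ ker(∂_k) / im(∂_{k+1}) we obtain:

  H_0: rank C_0 − rank ∂_1 = 5 − 4 = 1, and the invariant factors of ∂_1 are all 1, so H_0 = Z.
  H_1: rank ker ∂_1 − rank ∂_2 = (10 − 4) − 5 = 1, and the invariant factors of ∂_2 are all 1, so H_1 = Z.
  H_2: rank ker ∂_2 − rank ∂_3 = (5 − 5) − 0 = 0, and there is no ∂_3, so H_2 = 0.

As a check, the Euler characteristic is 5 − 10 + 5 = 0, which agrees with 1 − 1 + 0 = 0.

H_0 = Z,  H_1 = Z,  H_2 = 0.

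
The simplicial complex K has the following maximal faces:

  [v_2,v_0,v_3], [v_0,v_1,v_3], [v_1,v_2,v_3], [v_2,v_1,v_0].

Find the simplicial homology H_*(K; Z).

H_0 ≅ Z,  H_1 = 0,  H_2 ≅ Z.

Fix the vertex order v_0 < v_1 < v_2 < v_3 and write every simplex with vertices in increasing order. Then dim K = 2 and the simplices of K are:

  0-simplices (4): [v_0], [v_1], [v_2], [v_3]
  1-simplices (6): [v_0,v_1], [v_0,v_2], [v_0,v_3], [v_1,v_2], [v_1,v_3], [v_2,v_3]
  2-simplices (4): [v_0,v_1,v_2], [v_0,v_1,v_3], [v_0,v_2,v_3], [v_1,v_2,v_3]

giving chain groups C_0 ≅ Z^4, C_1 ≅ Z^6, C_2 ≅ Z^4.

The boundary map ∂_1: C_1 → C_0 is given by ∂[p,q] = [q] − [p].
This gives a 4×6 integer matrix of rank 3; reducing to Smith normal form yields diagonal entries (1,1,1).

∂_2: C_2 → C_1 acts by ∂[p,q,r] = [q,r] − [p,r] + [p,q]. For instance
  ∂[v_0,v_2,v_3] = [v_2,v_3] − [v_0,v_3] + [v_0,v_2],
  ∂[v_0,v_1,v_3] = [v_1,v_3] − [v_0,v_3] + [v_0,v_1].
The resulting 6×4 matrix has rank 3, and its Smith normal form has invariant factors (1,1,1).

Now H_k = ker ∂_k / im ∂_{k+1}, so:

  H_0: rank C_0 − rank ∂_1 = 4 − 3 = 1, and the invariant factors of ∂_1 are all 1, so H_0 ≅ Z.
  H_1: rank ker ∂_1 − rank ∂_2 = (6 − 3) − 3 = 0, and the invariant factors of ∂_2 are all 1, so H_1 ≅ 0.
  H_2: rank ker ∂_2 − rank ∂_3 = (4 − 3) − 0 = 1, and there is no ∂_3, so H_2 ≅ Z.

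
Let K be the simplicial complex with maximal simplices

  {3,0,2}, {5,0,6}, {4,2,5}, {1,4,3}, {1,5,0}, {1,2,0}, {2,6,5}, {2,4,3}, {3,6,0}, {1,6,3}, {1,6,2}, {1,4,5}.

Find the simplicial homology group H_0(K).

H_0 = Z.

K has 7 vertices, 18 edges, 12 triangles.
rank ∂_0 = 0, rank ∂_1 = 6 ⇒ b_0 = 7 − 0 − 6 = 1; all invariant factors of ∂_1 are 1 so no torsion. So H_0 ≅ Z.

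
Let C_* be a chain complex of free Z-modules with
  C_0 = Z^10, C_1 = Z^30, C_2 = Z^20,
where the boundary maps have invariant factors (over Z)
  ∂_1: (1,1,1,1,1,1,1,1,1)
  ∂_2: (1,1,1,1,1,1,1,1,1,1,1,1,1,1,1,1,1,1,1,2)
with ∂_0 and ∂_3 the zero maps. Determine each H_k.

H_0: b_0 = 10 − 0 − 9 = 1; torsion from ∂_1 factors > 1: none. So H_0 ≅ Z.
H_1: b_1 = 30 − 9 − 20 = 1; torsion from ∂_2 factors > 1: [2]. So H_1 ≅ Z × Z/2.
H_2: b_2 = 20 − 20 − 0 = 0; torsion from ∂_3 factors > 1: none. So H_2 ≅ 0.

H_0 ≅ Z,  H_1 ≅ Z × Z/2,  H_2 = 0.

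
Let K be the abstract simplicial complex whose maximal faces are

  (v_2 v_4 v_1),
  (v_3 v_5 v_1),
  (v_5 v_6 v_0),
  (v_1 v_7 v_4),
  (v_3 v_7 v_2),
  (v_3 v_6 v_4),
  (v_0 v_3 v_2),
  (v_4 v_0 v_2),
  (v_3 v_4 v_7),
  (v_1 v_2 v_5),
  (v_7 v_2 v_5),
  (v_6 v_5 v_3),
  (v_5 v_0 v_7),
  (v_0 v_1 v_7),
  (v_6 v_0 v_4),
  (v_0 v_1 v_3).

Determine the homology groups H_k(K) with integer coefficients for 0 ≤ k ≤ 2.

H_0 ≅ Z,  H_1 ≅ Z^2,  H_2 ≅ Z.

Order the vertices as v_0 < v_1 < v_2 < v_3 < v_4 < v_5 < v_6 < v_7. Listing each simplex with vertices in this order, K has dimension 2 with simplices:

  0-simplices (8): [v_0], [v_1], [v_2], [v_3], [v_4], [v_5], [v_6], [v_7]
  1-simplices (24): (24 of them)
  2-simplices (16): (16 of them)

giving chain groups C_0 ≅ Z^8, C_1 ≅ Z^24, C_2 ≅ Z^16.

The boundary map ∂_1: C_1 → C_0 maps an edge to its endpoints' difference, ∂[p,q] = q − p. For instance
  ∂[v_4,v_6] = [v_6] − [v_4].
The 8×24 boundary matrix has rank 7 and Smith normal form diag(1,1,1,1,1,1,1).

∂_2: C_2 → C_1 sends each 2-simplex [p,q,r] to [q,r] − [p,r] + [p,q]. For instance
  ∂[v_3,v_4,v_7] = [v_4,v_7] − [v_3,v_7] + [v_3,v_4],
  ∂[v_2,v_5,v_7] = [v_5,v_7] − [v_2,v_7] + [v_2,v_5].
The 24×16 boundary matrix has rank 15 and Smith normal form diag(1,1,1,1,1,1,1,1,1,1,1,1,1,1,1).

Reading off H_k = ker ∂_k / im ∂_{k+1}:

  H_0: rank C_0 − rank ∂_1 = 8 − 7 = 1, and the invariant factors of ∂_1 are all 1, so H_0 ≅ Z.
  H_1: rank ker ∂_1 − rank ∂_2 = (24 − 7) − 15 = 2, and the invariant factors of ∂_2 are all 1, so H_1 ≅ Z^2.
  H_2: rank ker ∂_2 − rank ∂_3 = (16 − 15) − 0 = 1, and there is no ∂_3, so H_2 ≅ Z.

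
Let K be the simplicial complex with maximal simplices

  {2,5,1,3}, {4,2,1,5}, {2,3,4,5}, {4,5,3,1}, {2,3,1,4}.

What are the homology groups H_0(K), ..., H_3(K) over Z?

H_0 = Z,  H_1 = 0,  H_2 = 0,  H_3 = Z.

Take the total order 1 < 2 < 3 < 4 < 5 on the vertex set. Then K (dimension 3) consists of the simplices:

  0-simplices (5): [1], [2], [3], [4], [5]
  1-simplices (10): [1,2], [1,3], [1,4], [1,5], [2,3], [2,4], [2,5], [3,4], [3,5], [4,5]
  2-simplices (10): [1,2,3], [1,2,4], [1,2,5], [1,3,4], [1,3,5], [1,4,5], [2,3,4], [2,3,5], [2,4,5], [3,4,5]
  3-simplices (5): [1,2,3,4], [1,2,3,5], [1,2,4,5], [1,3,4,5], [2,3,4,5]

Hence C_0 ≅ Z^5, C_1 ≅ Z^10, C_2 ≅ Z^10, C_3 ≅ Z^5.

The boundary map ∂_1: C_1 → C_0 maps an edge to its endpoints' difference, ∂[p,q] = q − p.
This gives a 5×10 integer matrix of rank 4; reducing to Smith normal form yields diagonal entries (1,1,1,1).

The boundary map ∂_2: C_2 → C_1 sends each 2-simplex [p,q,r] to [q,r] − [p,r] + [p,q]. For instance
  ∂[1,3,5] = [3,5] − [1,5] + [1,3],
  ∂[2,3,5] = [3,5] − [2,5] + [2,3].
As a 10×10 matrix over Z this has rank 6, with invariant factors (1,1,1,1,1,1).

The boundary map ∂_3: C_3 → C_2 sends each 3-simplex σ to the alternating sum Σ_i (−1)^i (σ with its i-th vertex removed). For instance
  ∂[2,3,4,5] = [3,4,5] − [2,4,5] + [2,3,5] − [2,3,4],
  ∂[1,2,4,5] = [2,4,5] − [1,4,5] + [1,2,5] − [1,2,4].
The 10×5 boundary matrix has rank 4 and Smith normal form diag(1,1,1,1).

From H_k ≅ ker(∂_k) / im(∂_{k+1}) we obtain:

  H_0: rank C_0 − rank ∂_1 = 5 − 4 = 1, and the invariant factors of ∂_1 are all 1, so H_0 = Z.
  H_1: rank ker ∂_1 − rank ∂_2 = (10 − 4) − 6 = 0, and the invariant factors of ∂_2 are all 1, so H_1 = 0.
  H_2: rank ker ∂_2 − rank ∂_3 = (10 − 6) − 4 = 0, and the invariant factors of ∂_3 are all 1, so H_2 = 0.
  H_3: rank ker ∂_3 − rank ∂_4 = (5 − 4) − 0 = 1, and there is no ∂_4, so H_3 = Z.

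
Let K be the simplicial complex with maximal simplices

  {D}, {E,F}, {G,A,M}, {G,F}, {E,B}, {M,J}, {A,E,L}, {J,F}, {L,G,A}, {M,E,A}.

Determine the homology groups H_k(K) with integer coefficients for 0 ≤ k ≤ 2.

Take the total order A < B < D < E < F < G < J < L < M on the vertex set. Then K (dimension 2) consists of the simplices:

  0-simplices (9): A, B, D, E, F, G, J, L, M
  1-simplices (13): AE, AG, AL, AM, BE, EF, EL, EM, FG, FJ, GL, GM, JM
  2-simplices (4): AEL, AEM, AGL, AGM

giving chain groups C_0 ≅ Z^9, C_1 ≅ Z^13, C_2 ≅ Z^4.

Boundary ∂_1: C_1 → C_0 maps an edge to its endpoints' difference, ∂[p,q] = q − p.
This gives a 9×13 integer matrix of rank 7; reducing to Smith normal form yields diagonal entries (1,1,1,1,1,1,1).

Boundary ∂_2: C_2 → C_1 sends each 2-simplex [p,q,r] to [q,r] − [p,r] + [p,q]. For instance
  ∂AGL = GL − AL + AG,
  ∂AEM = EM − AM + AE.
The resulting 13×4 matrix has rank 4, and its Smith normal form has invariant factors (1,1,1,1).

From H_k ≅ ker(∂_k) / im(∂_{k+1}) we obtain:

  H_0: rank C_0 − rank ∂_1 = 9 − 7 = 2, and the invariant factors of ∂_1 are all 1, so H_0 = Z^2.
  H_1: rank ker ∂_1 − rank ∂_2 = (13 − 7) − 4 = 2, and the invariant factors of ∂_2 are all 1, so H_1 = Z^2.
  H_2: rank ker ∂_2 − rank ∂_3 = (4 − 4) − 0 = 0, and there is no ∂_3, so H_2 = 0.

As a check, the Euler characteristic is 9 − 13 + 4 = 0, which agrees with 2 − 2 + 0 = 0.

H_0 ≅ Z^2,  H_1 ≅ Z^2,  H_2 = 0.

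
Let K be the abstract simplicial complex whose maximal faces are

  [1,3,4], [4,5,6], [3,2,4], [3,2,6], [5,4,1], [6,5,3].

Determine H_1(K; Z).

H_1 ≅ Z.

Order the vertices as 1 < 2 < 3 < 4 < 5 < 6. Listing each simplex with vertices in this order, K has dimension 2 with simplices:

  0-simplices (6): [1], [2], [3], [4], [5], [6]
  1-simplices (12): [1,3], [1,4], [1,5], [2,3], [2,4], [2,6], [3,4], [3,5], [3,6], [4,5], [4,6], [5,6]
  2-simplices (6): [1,3,4], [1,4,5], [2,3,4], [2,3,6], [3,5,6], [4,5,6]

so the chain groups are C_0 ≅ Z^6, C_1 ≅ Z^12, C_2 ≅ Z^6.

Boundary ∂_1: C_1 → C_0 sends each edge [p,q] (with p < q) to q − p.
The 6×12 boundary matrix has rank 5 and Smith normal form diag(1,1,1,1,1).

The boundary map ∂_2: C_2 → C_1 acts by ∂[p,q,r] = [q,r] − [p,r] + [p,q]. For instance
  ∂[2,3,4] = [3,4] − [2,4] + [2,3],
  ∂[1,3,4] = [3,4] − [1,4] + [1,3].
As a 12×6 matrix over Z this has rank 6, with invariant factors (1,1,1,1,1,1).

Now H_k = ker ∂_k / im ∂_{k+1}, so:

  H_1: rank ker ∂_1 − rank ∂_2 = (12 − 5) − 6 = 1, and the invariant factors of ∂_2 are all 1, so H_1 ≅ Z.

(K is a triangulation of the cylinder S^1 x I.)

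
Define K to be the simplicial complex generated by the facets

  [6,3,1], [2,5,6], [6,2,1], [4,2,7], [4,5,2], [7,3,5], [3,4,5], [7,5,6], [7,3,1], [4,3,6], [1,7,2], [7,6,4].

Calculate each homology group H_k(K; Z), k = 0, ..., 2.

Order the vertices as 1 < 2 < 3 < 4 < 5 < 6 < 7. Listing each simplex with vertices in this order, K has dimension 2 with simplices:

  0-simplices (7): [1], [2], [3], [4], [5], [6], [7]
  1-simplices (18): [1,2], [1,3], [1,6], [1,7], [2,4], [2,5], [2,6], [2,7], [3,4], [3,5], [3,6], [3,7], [4,5], [4,6], [4,7], [5,6], [5,7], [6,7]
  2-simplices (12): [1,2,6], [1,2,7], [1,3,6], [1,3,7], [2,4,5], [2,4,7], [2,5,6], [3,4,5], [3,4,6], [3,5,7], [4,6,7], [5,6,7]

Hence C_0 ≅ Z^7, C_1 ≅ Z^18, C_2 ≅ Z^12.

∂_1: C_1 → C_0 maps an edge to its endpoints' difference, ∂[p,q] = q − p. For instance
  ∂[5,7] = [7] − [5].
As a 7×18 matrix over Z this has rank 6, with invariant factors (1,1,1,1,1,1).

The boundary map ∂_2: C_2 → C_1 sends each 2-simplex [p,q,r] to [q,r] − [p,r] + [p,q]. For instance
  ∂[1,2,7] = [2,7] − [1,7] + [1,2],
  ∂[5,6,7] = [6,7] − [5,7] + [5,6].
As a 18×12 matrix over Z this has rank 12, with invariant factors (1,1,1,1,1,1,1,1,1,1,1,2).

Now H_k = ker ∂_k / im ∂_{k+1}, so:

  H_0: rank C_0 − rank ∂_1 = 7 − 6 = 1, and the invariant factors of ∂_1 are all 1, so H_0 = Z.
  H_1: rank ker ∂_1 − rank ∂_2 = (18 − 6) − 12 = 0, and ∂_2 has invariant factor 2 > 1, so H_1 = Z/2Z.
  H_2: rank ker ∂_2 − rank ∂_3 = (12 − 12) − 0 = 0, and there is no ∂_3, so H_2 = 0.

(K is a triangulation of the real projective plane RP^2.)

H_0 ≅ Z,  H_1 ≅ Z/2Z,  H_2 = 0.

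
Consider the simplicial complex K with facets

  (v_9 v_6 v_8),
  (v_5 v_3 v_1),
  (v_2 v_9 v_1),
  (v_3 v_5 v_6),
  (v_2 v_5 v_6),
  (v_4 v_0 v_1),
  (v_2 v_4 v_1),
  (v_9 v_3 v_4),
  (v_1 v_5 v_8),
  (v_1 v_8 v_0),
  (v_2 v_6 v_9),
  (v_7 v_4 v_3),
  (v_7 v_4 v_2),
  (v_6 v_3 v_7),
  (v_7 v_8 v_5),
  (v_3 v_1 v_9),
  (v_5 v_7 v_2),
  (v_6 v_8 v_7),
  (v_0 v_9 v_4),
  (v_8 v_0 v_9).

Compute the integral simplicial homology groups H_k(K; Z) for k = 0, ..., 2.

K has 10 vertices, 30 edges, 20 triangles.
rank ∂_0 = 0, rank ∂_1 = 9 ⇒ b_0 = 10 − 0 − 9 = 1; all invariant factors of ∂_1 are 1 so no torsion. So H_0 = Z.
rank ∂_1 = 9, rank ∂_2 = 20 ⇒ b_1 = 30 − 9 − 20 = 1; ∂_2 has invariant factor(s) [2] giving torsion. So H_1 = Z ⊕ Z_2.
rank ∂_2 = 20, rank ∂_3 = 0 ⇒ b_2 = 20 − 20 − 0 = 0. So H_2 = 0.

H_0 ≅ Z,  H_1 ≅ Z ⊕ Z_2,  H_2 = 0.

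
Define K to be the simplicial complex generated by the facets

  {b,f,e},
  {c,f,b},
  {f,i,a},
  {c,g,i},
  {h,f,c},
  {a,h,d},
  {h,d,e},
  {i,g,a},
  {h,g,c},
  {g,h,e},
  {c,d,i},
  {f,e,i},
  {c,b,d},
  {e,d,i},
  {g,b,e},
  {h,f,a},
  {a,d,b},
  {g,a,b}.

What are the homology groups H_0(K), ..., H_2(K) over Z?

H_0 ≅ Z,  H_1 ≅ Z^2,  H_2 ≅ Z.

Fix the vertex order a < b < c < d < e < f < g < h < i and write every simplex with vertices in increasing order. Then dim K = 2 and the simplices of K are:

  0-simplices (9): a, b, c, d, e, f, g, h, i
  1-simplices (27): ab, ad, af, ag, ah, ai, bc, bd, be, bf, bg, cd, cf, cg, ch, ci, de, dh, di, ef, eg, eh, ei, fh, fi, gh, gi
  2-simplices (18): abd, abg, adh, afh, afi, agi, bcd, bcf, bef, beg, cdi, cfh, cgh, cgi, deh, dei, efi, egh

giving chain groups C_0 ≅ Z^9, C_1 ≅ Z^27, C_2 ≅ Z^18.

The boundary map ∂_1: C_1 → C_0 maps an edge to its endpoints' difference, ∂[p,q] = q − p. For instance
  ∂eg = g − e.
The resulting 9×27 matrix has rank 8, and its Smith normal form has invariant factors (1,1,1,1,1,1,1,1).

Boundary ∂_2: C_2 → C_1 maps a triangle to the signed sum of its edges. For instance
  ∂afi = fi − ai + af,
  ∂cfh = fh − ch + cf.
As a 27×18 matrix over Z this has rank 17, with invariant factors (1,1,1,1,1,1,1,1,1,1,1,1,1,1,1,1,1).

Now H_k = ker ∂_k / im ∂_{k+1}, so:

  H_0: rank C_0 − rank ∂_1 = 9 − 8 = 1, and the invariant factors of ∂_1 are all 1, so H_0 ≅ Z.
  H_1: rank ker ∂_1 − rank ∂_2 = (27 − 8) − 17 = 2, and the invariant factors of ∂_2 are all 1, so H_1 ≅ Z^2.
  H_2: rank ker ∂_2 − rank ∂_3 = (18 − 17) − 0 = 1, and there is no ∂_3, so H_2 ≅ Z.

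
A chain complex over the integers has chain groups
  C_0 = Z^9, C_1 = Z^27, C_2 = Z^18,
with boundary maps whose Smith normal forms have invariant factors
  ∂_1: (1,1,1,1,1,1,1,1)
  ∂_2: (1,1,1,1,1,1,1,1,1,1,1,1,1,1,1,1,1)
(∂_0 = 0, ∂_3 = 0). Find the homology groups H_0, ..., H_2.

H_0: b_0 = 9 − 0 − 8 = 1; torsion from ∂_1 factors > 1: none. So H_0 ≅ Z.
H_1: b_1 = 27 − 8 − 17 = 2; torsion from ∂_2 factors > 1: none. So H_1 ≅ Z^2.
H_2: b_2 = 18 − 17 − 0 = 1; torsion from ∂_3 factors > 1: none. So H_2 ≅ Z.

H_0 ≅ Z,  H_1 ≅ Z^2,  H_2 ≅ Z.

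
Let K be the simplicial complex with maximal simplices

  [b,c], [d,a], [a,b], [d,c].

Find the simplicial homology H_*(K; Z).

H_0 ≅ Z,  H_1 ≅ Z.

We work with the vertex ordering a < b < c < d. The simplices of K, each written with vertices in increasing order, are:

  0-simplices (4): a, b, c, d
  1-simplices (4): ab, ad, bc, cd

giving chain groups C_0 ≅ Z^4, C_1 ≅ Z^4.

Boundary ∂_1: C_1 → C_0 is given by ∂[p,q] = [q] − [p]. For instance
  ∂bc = c − b.
As a 4×4 matrix over Z this has rank 3, with invariant factors (1,1,1).

Reading off H_k = ker ∂_k / im ∂_{k+1}:

  H_0: rank C_0 − rank ∂_1 = 4 − 3 = 1, and the invariant factors of ∂_1 are all 1, so H_0 = Z.
  H_1: rank ker ∂_1 − rank ∂_2 = (4 − 3) − 0 = 1, and there is no ∂_2, so H_1 = Z.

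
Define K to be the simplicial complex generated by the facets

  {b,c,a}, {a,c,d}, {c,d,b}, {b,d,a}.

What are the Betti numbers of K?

b_0 = 1, b_1 = 0, b_2 = 1.

Order the vertices as a < b < c < d. Listing each simplex with vertices in this order, K has dimension 2 with simplices:

  0-simplices (4): a, b, c, d
  1-simplices (6): ab, ac, ad, bc, bd, cd
  2-simplices (4): abc, abd, acd, bcd

Hence C_0 ≅ Z^4, C_1 ≅ Z^6, C_2 ≅ Z^4.

∂_1: C_1 → C_0 maps an edge to its endpoints' difference, ∂[p,q] = q − p. For instance
  ∂ad = d − a.
The 4×6 boundary matrix has rank 3 and Smith normal form diag(1,1,1).

∂_2: C_2 → C_1 maps a triangle to the signed sum of its edges. For instance
  ∂acd = cd − ad + ac,
  ∂abc = bc − ac + ab.
As a 6×4 matrix over Z this has rank 3, with invariant factors (1,1,1).

Reading off H_k = ker ∂_k / im ∂_{k+1}:

  H_0: rank C_0 − rank ∂_1 = 4 − 3 = 1, and the invariant factors of ∂_1 are all 1, so H_0 ≅ Z.
  H_1: rank ker ∂_1 − rank ∂_2 = (6 − 3) − 3 = 0, and the invariant factors of ∂_2 are all 1, so H_1 ≅ 0.
  H_2: rank ker ∂_2 − rank ∂_3 = (4 − 3) − 0 = 1, and there is no ∂_3, so H_2 ≅ Z.

(K is a triangulation of the 2-sphere S^2.)

Hence the Betti numbers are b_0 = 1, b_1 = 0, b_2 = 1.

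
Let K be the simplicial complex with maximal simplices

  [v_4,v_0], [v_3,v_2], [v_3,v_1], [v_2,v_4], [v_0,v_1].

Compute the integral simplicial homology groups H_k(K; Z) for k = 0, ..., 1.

H_0 ≅ Z,  H_1 ≅ Z.

Order the vertices as v_0 < v_1 < v_2 < v_3 < v_4. Listing each simplex with vertices in this order, K has dimension 1 with simplices:

  0-simplices (5): [v_0], [v_1], [v_2], [v_3], [v_4]
  1-simplices (5): [v_0,v_1], [v_0,v_4], [v_1,v_3], [v_2,v_3], [v_2,v_4]

so the chain groups are C_0 ≅ Z^5, C_1 ≅ Z^5.

∂_1: C_1 → C_0 sends each edge [p,q] (with p < q) to q − p. For instance
  ∂[v_2,v_4] = [v_4] − [v_2].
The 5×5 boundary matrix has rank 4 and Smith normal form diag(1,1,1,1).

Now H_k = ker ∂_k / im ∂_{k+1}, so:

  H_0: rank C_0 − rank ∂_1 = 5 − 4 = 1, and the invariant factors of ∂_1 are all 1, so H_0 = Z.
  H_1: rank ker ∂_1 − rank ∂_2 = (5 − 4) − 0 = 1, and there is no ∂_2, so H_1 = Z.

As a check, the Euler characteristic is 5 − 5 = 0, which agrees with 1 − 1 = 0.
(K is a triangulation of the circle S^1.)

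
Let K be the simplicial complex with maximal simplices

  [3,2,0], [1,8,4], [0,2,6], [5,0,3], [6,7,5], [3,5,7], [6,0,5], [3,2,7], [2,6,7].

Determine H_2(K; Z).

H_2 ≅ Z.

K has 9 vertices, 15 edges, 9 triangles.
rank ∂_2 = 8, rank ∂_3 = 0 ⇒ b_2 = 9 − 8 − 0 = 1. So H_2 ≅ Z.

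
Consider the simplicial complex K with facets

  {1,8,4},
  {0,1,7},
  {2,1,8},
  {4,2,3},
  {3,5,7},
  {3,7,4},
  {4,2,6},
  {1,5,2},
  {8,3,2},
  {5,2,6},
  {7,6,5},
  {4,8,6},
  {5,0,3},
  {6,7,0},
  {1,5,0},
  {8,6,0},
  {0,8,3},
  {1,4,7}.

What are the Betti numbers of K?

b_0 = 1, b_1 = 1, b_2 = 0.

Take the total order 0 < 1 < 2 < 3 < 4 < 5 < 6 < 7 < 8 on the vertex set. Then K (dimension 2) consists of the simplices:

  0-simplices (9): [0], [1], [2], [3], [4], [5], [6], [7], [8]
  1-simplices (27): (27 of them)
  2-simplices (18): [0,1,5], [0,1,7], [0,3,5], [0,3,8], [0,6,7], [0,6,8], [1,2,5], [1,2,8], [1,4,7], [1,4,8], [2,3,4], [2,3,8], [2,4,6], [2,5,6], [3,4,7], [3,5,7], [4,6,8], [5,6,7]

Hence C_0 ≅ Z^9, C_1 ≅ Z^27, C_2 ≅ Z^18.

Boundary ∂_1: C_1 → C_0 sends each edge [p,q] (with p < q) to q − p. For instance
  ∂[2,5] = [5] − [2].
The resulting 9×27 matrix has rank 8, and its Smith normal form has invariant factors (1,1,1,1,1,1,1,1).

Boundary ∂_2: C_2 → C_1 maps a triangle to the signed sum of its edges. For instance
  ∂[2,4,6] = [4,6] − [2,6] + [2,4],
  ∂[1,4,8] = [4,8] − [1,8] + [1,4].
As a 27×18 matrix over Z this has rank 18, with invariant factors (1,1,1,1,1,1,1,1,1,1,1,1,1,1,1,1,1,2).

From H_k ≅ ker(∂_k) / im(∂_{k+1}) we obtain:

  H_0: rank C_0 − rank ∂_1 = 9 − 8 = 1, and the invariant factors of ∂_1 are all 1, so H_0 = Z.
  H_1: rank ker ∂_1 − rank ∂_2 = (27 − 8) − 18 = 1, and ∂_2 has invariant factor 2 > 1, so H_1 = Z ⊕ Z/2Z.
  H_2: rank ker ∂_2 − rank ∂_3 = (18 − 18) − 0 = 0, and there is no ∂_3, so H_2 = 0.

As a check, the Euler characteristic is 9 − 27 + 18 = 0, which agrees with 1 − 1 + 0 = 0.
(K is a triangulation of the Klein bottle.)

Hence the Betti numbers are b_0 = 1, b_1 = 1, b_2 = 0.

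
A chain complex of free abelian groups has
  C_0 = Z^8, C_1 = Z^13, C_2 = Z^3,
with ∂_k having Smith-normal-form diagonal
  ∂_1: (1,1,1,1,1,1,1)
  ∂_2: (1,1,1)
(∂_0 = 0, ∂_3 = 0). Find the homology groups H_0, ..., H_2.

H_0 = Z,  H_1 = Z^3,  H_2 = 0.

H_0: b_0 = 8 − 0 − 7 = 1; torsion from ∂_1 factors > 1: none. So H_0 = Z.
H_1: b_1 = 13 − 7 − 3 = 3; torsion from ∂_2 factors > 1: none. So H_1 = Z^3.
H_2: b_2 = 3 − 3 − 0 = 0; torsion from ∂_3 factors > 1: none. So H_2 = 0.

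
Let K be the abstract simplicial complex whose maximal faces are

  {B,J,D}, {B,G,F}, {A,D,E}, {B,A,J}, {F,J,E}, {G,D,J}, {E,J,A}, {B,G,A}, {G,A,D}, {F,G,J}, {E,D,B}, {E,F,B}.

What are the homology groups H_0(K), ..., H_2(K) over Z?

H_0 = Z,  H_1 = Z/2Z,  H_2 = 0.

Take the total order A < B < D < E < F < G < J on the vertex set. Then K (dimension 2) consists of the simplices:

  0-simplices (7): A, B, D, E, F, G, J
  1-simplices (18): AB, AD, AE, AG, AJ, BD, BE, BF, BG, BJ, DE, DG, DJ, EF, EJ, FG, FJ, GJ
  2-simplices (12): ABG, ABJ, ADE, ADG, AEJ, BDE, BDJ, BEF, BFG, DGJ, EFJ, FGJ

Hence C_0 ≅ Z^7, C_1 ≅ Z^18, C_2 ≅ Z^12.

Boundary ∂_1: C_1 → C_0 is given by ∂[p,q] = [q] − [p].
The 7×18 boundary matrix has rank 6 and Smith normal form diag(1,1,1,1,1,1).

Boundary ∂_2: C_2 → C_1 maps a triangle to the signed sum of its edges. For instance
  ∂DGJ = GJ − DJ + DG,
  ∂FGJ = GJ − FJ + FG.
As a 18×12 matrix over Z this has rank 12, with invariant factors (1,1,1,1,1,1,1,1,1,1,1,2).

Computing H_k = (kernel of ∂_k) / (image of ∂_{k+1}):

  H_0: rank C_0 − rank ∂_1 = 7 − 6 = 1, and the invariant factors of ∂_1 are all 1, so H_0 ≅ Z.
  H_1: rank ker ∂_1 − rank ∂_2 = (18 − 6) − 12 = 0, and ∂_2 has invariant factor 2 > 1, so H_1 ≅ Z/2Z.
  H_2: rank ker ∂_2 − rank ∂_3 = (12 − 12) − 0 = 0, and there is no ∂_3, so H_2 ≅ 0.

As a check, the Euler characteristic is 7 − 18 + 12 = 1, which agrees with 1 − 0 + 0 = 1.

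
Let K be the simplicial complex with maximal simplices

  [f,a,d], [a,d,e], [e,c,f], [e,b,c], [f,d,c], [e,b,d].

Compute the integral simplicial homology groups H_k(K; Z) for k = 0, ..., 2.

K has 6 vertices, 12 edges, 6 triangles.
rank ∂_0 = 0, rank ∂_1 = 5 ⇒ b_0 = 6 − 0 − 5 = 1; all invariant factors of ∂_1 are 1 so no torsion. So H_0 = Z.
rank ∂_1 = 5, rank ∂_2 = 6 ⇒ b_1 = 12 − 5 − 6 = 1; all invariant factors of ∂_2 are 1 so no torsion. So H_1 = Z.
rank ∂_2 = 6, rank ∂_3 = 0 ⇒ b_2 = 6 − 6 − 0 = 0. So H_2 = 0.

H_0 = Z,  H_1 = Z,  H_2 = 0.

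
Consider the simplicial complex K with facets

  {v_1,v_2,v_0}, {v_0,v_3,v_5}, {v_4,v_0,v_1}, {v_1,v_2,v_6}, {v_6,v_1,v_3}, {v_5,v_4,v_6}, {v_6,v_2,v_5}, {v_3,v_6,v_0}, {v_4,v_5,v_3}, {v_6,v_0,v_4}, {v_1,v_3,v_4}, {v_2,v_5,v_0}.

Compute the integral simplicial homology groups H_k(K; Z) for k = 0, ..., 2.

K has 7 vertices, 18 edges, 12 triangles.
rank ∂_0 = 0, rank ∂_1 = 6 ⇒ b_0 = 7 − 0 − 6 = 1; all invariant factors of ∂_1 are 1 so no torsion. So H_0 ≅ Z.
rank ∂_1 = 6, rank ∂_2 = 12 ⇒ b_1 = 18 − 6 − 12 = 0; ∂_2 has invariant factor(s) [2] giving torsion. So H_1 ≅ Z/2.
rank ∂_2 = 12, rank ∂_3 = 0 ⇒ b_2 = 12 − 12 − 0 = 0. So H_2 ≅ 0.

H_0 ≅ Z,  H_1 ≅ Z/2,  H_2 = 0.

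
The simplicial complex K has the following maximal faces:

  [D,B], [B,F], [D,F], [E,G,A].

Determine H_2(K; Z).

H_2 = 0.

We work with the vertex ordering A < B < D < E < F < G. The simplices of K, each written with vertices in increasing order, are:

  0-simplices (6): A, B, D, E, F, G
  1-simplices (6): AE, AG, BD, BF, DF, EG
  2-simplices (1): AEG

Hence C_0 ≅ Z^6, C_1 ≅ Z^6, C_2 ≅ Z^1.

∂_1: C_1 → C_0 sends each edge [p,q] (with p < q) to q − p.
The 6×6 boundary matrix has rank 4 and Smith normal form diag(1,1,1,1).

The boundary map ∂_2: C_2 → C_1 maps a triangle to the signed sum of its edges. For instance
  ∂AEG = EG − AG + AE.
This gives a 6×1 integer matrix of rank 1; reducing to Smith normal form yields diagonal entries (1).

Computing H_k = (kernel of ∂_k) / (image of ∂_{k+1}):

  H_2: rank ker ∂_2 − rank ∂_3 = (1 − 1) − 0 = 0, and there is no ∂_3, so H_2 = 0.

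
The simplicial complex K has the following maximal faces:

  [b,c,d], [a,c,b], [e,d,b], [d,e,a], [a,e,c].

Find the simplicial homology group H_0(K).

H_0 ≅ Z.

Order the vertices as a < b < c < d < e. Listing each simplex with vertices in this order, K has dimension 2 with simplices:

  0-simplices (5): a, b, c, d, e
  1-simplices (10): ab, ac, ad, ae, bc, bd, be, cd, ce, de
  2-simplices (5): abc, ace, ade, bcd, bde

so the chain groups are C_0 ≅ Z^5, C_1 ≅ Z^10, C_2 ≅ Z^5.

∂_1: C_1 → C_0 maps an edge to its endpoints' difference, ∂[p,q] = q − p.
The resulting 5×10 matrix has rank 4, and its Smith normal form has invariant factors (1,1,1,1).

∂_2: C_2 → C_1 sends each 2-simplex [p,q,r] to [q,r] − [p,r] + [p,q]. For instance
  ∂ade = de − ae + ad,
  ∂abc = bc − ac + ab.
This gives a 10×5 integer matrix of rank 5; reducing to Smith normal form yields diagonal entries (1,1,1,1,1).

Computing H_k = (kernel of ∂_k) / (image of ∂_{k+1}):

  H_0: rank C_0 − rank ∂_1 = 5 − 4 = 1, and the invariant factors of ∂_1 are all 1, so H_0 = Z.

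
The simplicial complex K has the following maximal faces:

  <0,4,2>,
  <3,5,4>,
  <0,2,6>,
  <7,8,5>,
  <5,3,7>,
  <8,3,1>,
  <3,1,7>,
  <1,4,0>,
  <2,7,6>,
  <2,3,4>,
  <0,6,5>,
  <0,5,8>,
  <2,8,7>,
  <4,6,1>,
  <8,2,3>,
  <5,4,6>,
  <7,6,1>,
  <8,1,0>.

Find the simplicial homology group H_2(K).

K has 9 vertices, 27 edges, 18 triangles.
rank ∂_2 = 18, rank ∂_3 = 0 ⇒ b_2 = 18 − 18 − 0 = 0. So H_2 ≅ 0.

H_2 ≅ 0.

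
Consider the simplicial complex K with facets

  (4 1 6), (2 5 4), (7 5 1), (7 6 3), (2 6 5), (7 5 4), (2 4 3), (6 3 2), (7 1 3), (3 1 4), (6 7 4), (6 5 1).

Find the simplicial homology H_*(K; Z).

Order the vertices as 1 < 2 < 3 < 4 < 5 < 6 < 7. Listing each simplex with vertices in this order, K has dimension 2 with simplices:

  0-simplices (7): [1], [2], [3], [4], [5], [6], [7]
  1-simplices (18): [1,3], [1,4], [1,5], [1,6], [1,7], [2,3], [2,4], [2,5], [2,6], [3,4], [3,6], [3,7], [4,5], [4,6], [4,7], [5,6], [5,7], [6,7]
  2-simplices (12): [1,3,4], [1,3,7], [1,4,6], [1,5,6], [1,5,7], [2,3,4], [2,3,6], [2,4,5], [2,5,6], [3,6,7], [4,5,7], [4,6,7]

Hence C_0 ≅ Z^7, C_1 ≅ Z^18, C_2 ≅ Z^12.

The boundary map ∂_1: C_1 → C_0 sends each edge [p,q] (with p < q) to q − p. For instance
  ∂[4,7] = [7] − [4].
The 7×18 boundary matrix has rank 6 and Smith normal form diag(1,1,1,1,1,1).

The boundary map ∂_2: C_2 → C_1 sends each 2-simplex [p,q,r] to [q,r] − [p,r] + [p,q]. For instance
  ∂[4,6,7] = [6,7] − [4,7] + [4,6],
  ∂[1,3,4] = [3,4] − [1,4] + [1,3].
As a 18×12 matrix over Z this has rank 12, with invariant factors (1,1,1,1,1,1,1,1,1,1,1,2).

From H_k ≅ ker(∂_k) / im(∂_{k+1}) we obtain:

  H_0: rank C_0 − rank ∂_1 = 7 − 6 = 1, and the invariant factors of ∂_1 are all 1, so H_0 = Z.
  H_1: rank ker ∂_1 − rank ∂_2 = (18 − 6) − 12 = 0, and ∂_2 has invariant factor 2 > 1, so H_1 = Z/2.
  H_2: rank ker ∂_2 − rank ∂_3 = (12 − 12) − 0 = 0, and there is no ∂_3, so H_2 = 0.

(K is a triangulation of the real projective plane RP^2.)

H_0 ≅ Z,  H_1 ≅ Z/2,  H_2 = 0.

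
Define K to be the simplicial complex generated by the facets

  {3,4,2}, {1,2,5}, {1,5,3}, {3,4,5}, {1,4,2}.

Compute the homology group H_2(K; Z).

We work with the vertex ordering 1 < 2 < 3 < 4 < 5. The simplices of K, each written with vertices in increasing order, are:

  0-simplices (5): [1], [2], [3], [4], [5]
  1-simplices (10): [1,2], [1,3], [1,4], [1,5], [2,3], [2,4], [2,5], [3,4], [3,5], [4,5]
  2-simplices (5): [1,2,4], [1,2,5], [1,3,5], [2,3,4], [3,4,5]

Hence C_0 ≅ Z^5, C_1 ≅ Z^10, C_2 ≅ Z^5.

∂_1: C_1 → C_0 maps an edge to its endpoints' difference, ∂[p,q] = q − p.
This gives a 5×10 integer matrix of rank 4; reducing to Smith normal form yields diagonal entries (1,1,1,1).

∂_2: C_2 → C_1 acts by ∂[p,q,r] = [q,r] − [p,r] + [p,q]. For instance
  ∂[1,2,5] = [2,5] − [1,5] + [1,2],
  ∂[1,3,5] = [3,5] − [1,5] + [1,3].
This gives a 10×5 integer matrix of rank 5; reducing to Smith normal form yields diagonal entries (1,1,1,1,1).

From H_k ≅ ker(∂_k) / im(∂_{k+1}) we obtain:

  H_2: rank ker ∂_2 − rank ∂_3 = (5 − 5) − 0 = 0, and there is no ∂_3, so H_2 = 0.

H_2 = 0.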